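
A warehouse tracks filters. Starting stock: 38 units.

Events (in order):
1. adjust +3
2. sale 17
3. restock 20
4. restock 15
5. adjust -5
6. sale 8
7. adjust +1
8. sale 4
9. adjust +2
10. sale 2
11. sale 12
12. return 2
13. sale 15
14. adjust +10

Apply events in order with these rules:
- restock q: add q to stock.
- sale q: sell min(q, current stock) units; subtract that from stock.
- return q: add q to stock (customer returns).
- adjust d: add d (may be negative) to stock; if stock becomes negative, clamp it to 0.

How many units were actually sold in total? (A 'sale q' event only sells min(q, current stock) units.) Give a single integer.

Answer: 58

Derivation:
Processing events:
Start: stock = 38
  Event 1 (adjust +3): 38 + 3 = 41
  Event 2 (sale 17): sell min(17,41)=17. stock: 41 - 17 = 24. total_sold = 17
  Event 3 (restock 20): 24 + 20 = 44
  Event 4 (restock 15): 44 + 15 = 59
  Event 5 (adjust -5): 59 + -5 = 54
  Event 6 (sale 8): sell min(8,54)=8. stock: 54 - 8 = 46. total_sold = 25
  Event 7 (adjust +1): 46 + 1 = 47
  Event 8 (sale 4): sell min(4,47)=4. stock: 47 - 4 = 43. total_sold = 29
  Event 9 (adjust +2): 43 + 2 = 45
  Event 10 (sale 2): sell min(2,45)=2. stock: 45 - 2 = 43. total_sold = 31
  Event 11 (sale 12): sell min(12,43)=12. stock: 43 - 12 = 31. total_sold = 43
  Event 12 (return 2): 31 + 2 = 33
  Event 13 (sale 15): sell min(15,33)=15. stock: 33 - 15 = 18. total_sold = 58
  Event 14 (adjust +10): 18 + 10 = 28
Final: stock = 28, total_sold = 58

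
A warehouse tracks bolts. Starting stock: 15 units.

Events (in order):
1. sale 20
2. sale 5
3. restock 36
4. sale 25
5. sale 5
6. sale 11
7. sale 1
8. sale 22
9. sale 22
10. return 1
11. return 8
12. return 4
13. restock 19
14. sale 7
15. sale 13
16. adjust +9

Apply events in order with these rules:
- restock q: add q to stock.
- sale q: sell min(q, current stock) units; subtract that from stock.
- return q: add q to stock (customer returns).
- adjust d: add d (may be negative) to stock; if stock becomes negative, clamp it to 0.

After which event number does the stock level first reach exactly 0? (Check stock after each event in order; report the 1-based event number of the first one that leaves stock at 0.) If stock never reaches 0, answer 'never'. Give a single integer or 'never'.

Answer: 1

Derivation:
Processing events:
Start: stock = 15
  Event 1 (sale 20): sell min(20,15)=15. stock: 15 - 15 = 0. total_sold = 15
  Event 2 (sale 5): sell min(5,0)=0. stock: 0 - 0 = 0. total_sold = 15
  Event 3 (restock 36): 0 + 36 = 36
  Event 4 (sale 25): sell min(25,36)=25. stock: 36 - 25 = 11. total_sold = 40
  Event 5 (sale 5): sell min(5,11)=5. stock: 11 - 5 = 6. total_sold = 45
  Event 6 (sale 11): sell min(11,6)=6. stock: 6 - 6 = 0. total_sold = 51
  Event 7 (sale 1): sell min(1,0)=0. stock: 0 - 0 = 0. total_sold = 51
  Event 8 (sale 22): sell min(22,0)=0. stock: 0 - 0 = 0. total_sold = 51
  Event 9 (sale 22): sell min(22,0)=0. stock: 0 - 0 = 0. total_sold = 51
  Event 10 (return 1): 0 + 1 = 1
  Event 11 (return 8): 1 + 8 = 9
  Event 12 (return 4): 9 + 4 = 13
  Event 13 (restock 19): 13 + 19 = 32
  Event 14 (sale 7): sell min(7,32)=7. stock: 32 - 7 = 25. total_sold = 58
  Event 15 (sale 13): sell min(13,25)=13. stock: 25 - 13 = 12. total_sold = 71
  Event 16 (adjust +9): 12 + 9 = 21
Final: stock = 21, total_sold = 71

First zero at event 1.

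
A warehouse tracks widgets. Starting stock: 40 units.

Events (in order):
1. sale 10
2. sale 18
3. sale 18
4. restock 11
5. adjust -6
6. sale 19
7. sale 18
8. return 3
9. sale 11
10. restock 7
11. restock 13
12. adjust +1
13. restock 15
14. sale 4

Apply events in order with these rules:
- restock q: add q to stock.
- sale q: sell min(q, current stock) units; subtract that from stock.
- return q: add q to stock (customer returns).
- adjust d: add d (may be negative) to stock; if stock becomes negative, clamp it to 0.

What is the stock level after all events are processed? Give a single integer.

Answer: 32

Derivation:
Processing events:
Start: stock = 40
  Event 1 (sale 10): sell min(10,40)=10. stock: 40 - 10 = 30. total_sold = 10
  Event 2 (sale 18): sell min(18,30)=18. stock: 30 - 18 = 12. total_sold = 28
  Event 3 (sale 18): sell min(18,12)=12. stock: 12 - 12 = 0. total_sold = 40
  Event 4 (restock 11): 0 + 11 = 11
  Event 5 (adjust -6): 11 + -6 = 5
  Event 6 (sale 19): sell min(19,5)=5. stock: 5 - 5 = 0. total_sold = 45
  Event 7 (sale 18): sell min(18,0)=0. stock: 0 - 0 = 0. total_sold = 45
  Event 8 (return 3): 0 + 3 = 3
  Event 9 (sale 11): sell min(11,3)=3. stock: 3 - 3 = 0. total_sold = 48
  Event 10 (restock 7): 0 + 7 = 7
  Event 11 (restock 13): 7 + 13 = 20
  Event 12 (adjust +1): 20 + 1 = 21
  Event 13 (restock 15): 21 + 15 = 36
  Event 14 (sale 4): sell min(4,36)=4. stock: 36 - 4 = 32. total_sold = 52
Final: stock = 32, total_sold = 52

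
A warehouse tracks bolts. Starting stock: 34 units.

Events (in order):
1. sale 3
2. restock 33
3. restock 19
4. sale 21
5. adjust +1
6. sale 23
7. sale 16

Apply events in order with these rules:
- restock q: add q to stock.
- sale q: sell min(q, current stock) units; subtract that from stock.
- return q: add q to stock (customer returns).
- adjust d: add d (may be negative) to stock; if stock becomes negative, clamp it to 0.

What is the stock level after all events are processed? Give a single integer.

Processing events:
Start: stock = 34
  Event 1 (sale 3): sell min(3,34)=3. stock: 34 - 3 = 31. total_sold = 3
  Event 2 (restock 33): 31 + 33 = 64
  Event 3 (restock 19): 64 + 19 = 83
  Event 4 (sale 21): sell min(21,83)=21. stock: 83 - 21 = 62. total_sold = 24
  Event 5 (adjust +1): 62 + 1 = 63
  Event 6 (sale 23): sell min(23,63)=23. stock: 63 - 23 = 40. total_sold = 47
  Event 7 (sale 16): sell min(16,40)=16. stock: 40 - 16 = 24. total_sold = 63
Final: stock = 24, total_sold = 63

Answer: 24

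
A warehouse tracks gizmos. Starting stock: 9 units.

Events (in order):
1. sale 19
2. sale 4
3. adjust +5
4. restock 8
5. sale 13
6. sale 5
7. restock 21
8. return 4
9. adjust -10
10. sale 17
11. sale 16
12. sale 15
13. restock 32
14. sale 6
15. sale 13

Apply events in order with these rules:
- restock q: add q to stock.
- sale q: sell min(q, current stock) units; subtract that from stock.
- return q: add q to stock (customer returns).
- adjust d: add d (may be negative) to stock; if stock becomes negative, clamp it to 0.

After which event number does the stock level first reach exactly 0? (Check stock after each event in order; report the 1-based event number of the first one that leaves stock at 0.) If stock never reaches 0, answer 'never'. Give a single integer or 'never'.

Processing events:
Start: stock = 9
  Event 1 (sale 19): sell min(19,9)=9. stock: 9 - 9 = 0. total_sold = 9
  Event 2 (sale 4): sell min(4,0)=0. stock: 0 - 0 = 0. total_sold = 9
  Event 3 (adjust +5): 0 + 5 = 5
  Event 4 (restock 8): 5 + 8 = 13
  Event 5 (sale 13): sell min(13,13)=13. stock: 13 - 13 = 0. total_sold = 22
  Event 6 (sale 5): sell min(5,0)=0. stock: 0 - 0 = 0. total_sold = 22
  Event 7 (restock 21): 0 + 21 = 21
  Event 8 (return 4): 21 + 4 = 25
  Event 9 (adjust -10): 25 + -10 = 15
  Event 10 (sale 17): sell min(17,15)=15. stock: 15 - 15 = 0. total_sold = 37
  Event 11 (sale 16): sell min(16,0)=0. stock: 0 - 0 = 0. total_sold = 37
  Event 12 (sale 15): sell min(15,0)=0. stock: 0 - 0 = 0. total_sold = 37
  Event 13 (restock 32): 0 + 32 = 32
  Event 14 (sale 6): sell min(6,32)=6. stock: 32 - 6 = 26. total_sold = 43
  Event 15 (sale 13): sell min(13,26)=13. stock: 26 - 13 = 13. total_sold = 56
Final: stock = 13, total_sold = 56

First zero at event 1.

Answer: 1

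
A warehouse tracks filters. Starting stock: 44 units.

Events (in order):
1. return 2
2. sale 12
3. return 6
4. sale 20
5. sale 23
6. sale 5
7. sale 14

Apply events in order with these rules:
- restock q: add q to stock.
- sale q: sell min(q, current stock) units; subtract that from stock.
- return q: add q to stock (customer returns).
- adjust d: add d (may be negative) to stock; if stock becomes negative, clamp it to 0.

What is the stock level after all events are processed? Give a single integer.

Answer: 0

Derivation:
Processing events:
Start: stock = 44
  Event 1 (return 2): 44 + 2 = 46
  Event 2 (sale 12): sell min(12,46)=12. stock: 46 - 12 = 34. total_sold = 12
  Event 3 (return 6): 34 + 6 = 40
  Event 4 (sale 20): sell min(20,40)=20. stock: 40 - 20 = 20. total_sold = 32
  Event 5 (sale 23): sell min(23,20)=20. stock: 20 - 20 = 0. total_sold = 52
  Event 6 (sale 5): sell min(5,0)=0. stock: 0 - 0 = 0. total_sold = 52
  Event 7 (sale 14): sell min(14,0)=0. stock: 0 - 0 = 0. total_sold = 52
Final: stock = 0, total_sold = 52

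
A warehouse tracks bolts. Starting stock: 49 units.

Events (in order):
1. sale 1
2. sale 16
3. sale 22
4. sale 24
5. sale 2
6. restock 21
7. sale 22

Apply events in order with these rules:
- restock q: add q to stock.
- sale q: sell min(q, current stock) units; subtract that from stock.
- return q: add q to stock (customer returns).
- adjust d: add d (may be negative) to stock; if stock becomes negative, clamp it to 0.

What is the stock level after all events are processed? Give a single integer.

Answer: 0

Derivation:
Processing events:
Start: stock = 49
  Event 1 (sale 1): sell min(1,49)=1. stock: 49 - 1 = 48. total_sold = 1
  Event 2 (sale 16): sell min(16,48)=16. stock: 48 - 16 = 32. total_sold = 17
  Event 3 (sale 22): sell min(22,32)=22. stock: 32 - 22 = 10. total_sold = 39
  Event 4 (sale 24): sell min(24,10)=10. stock: 10 - 10 = 0. total_sold = 49
  Event 5 (sale 2): sell min(2,0)=0. stock: 0 - 0 = 0. total_sold = 49
  Event 6 (restock 21): 0 + 21 = 21
  Event 7 (sale 22): sell min(22,21)=21. stock: 21 - 21 = 0. total_sold = 70
Final: stock = 0, total_sold = 70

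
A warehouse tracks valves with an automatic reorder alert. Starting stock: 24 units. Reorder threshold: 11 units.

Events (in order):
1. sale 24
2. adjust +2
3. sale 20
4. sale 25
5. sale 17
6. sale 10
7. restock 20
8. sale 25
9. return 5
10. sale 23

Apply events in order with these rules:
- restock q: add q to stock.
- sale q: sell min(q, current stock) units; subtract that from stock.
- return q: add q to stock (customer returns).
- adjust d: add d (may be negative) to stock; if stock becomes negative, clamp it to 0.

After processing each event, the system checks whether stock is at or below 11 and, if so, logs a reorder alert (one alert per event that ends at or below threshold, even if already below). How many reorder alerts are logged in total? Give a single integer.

Answer: 9

Derivation:
Processing events:
Start: stock = 24
  Event 1 (sale 24): sell min(24,24)=24. stock: 24 - 24 = 0. total_sold = 24
  Event 2 (adjust +2): 0 + 2 = 2
  Event 3 (sale 20): sell min(20,2)=2. stock: 2 - 2 = 0. total_sold = 26
  Event 4 (sale 25): sell min(25,0)=0. stock: 0 - 0 = 0. total_sold = 26
  Event 5 (sale 17): sell min(17,0)=0. stock: 0 - 0 = 0. total_sold = 26
  Event 6 (sale 10): sell min(10,0)=0. stock: 0 - 0 = 0. total_sold = 26
  Event 7 (restock 20): 0 + 20 = 20
  Event 8 (sale 25): sell min(25,20)=20. stock: 20 - 20 = 0. total_sold = 46
  Event 9 (return 5): 0 + 5 = 5
  Event 10 (sale 23): sell min(23,5)=5. stock: 5 - 5 = 0. total_sold = 51
Final: stock = 0, total_sold = 51

Checking against threshold 11:
  After event 1: stock=0 <= 11 -> ALERT
  After event 2: stock=2 <= 11 -> ALERT
  After event 3: stock=0 <= 11 -> ALERT
  After event 4: stock=0 <= 11 -> ALERT
  After event 5: stock=0 <= 11 -> ALERT
  After event 6: stock=0 <= 11 -> ALERT
  After event 7: stock=20 > 11
  After event 8: stock=0 <= 11 -> ALERT
  After event 9: stock=5 <= 11 -> ALERT
  After event 10: stock=0 <= 11 -> ALERT
Alert events: [1, 2, 3, 4, 5, 6, 8, 9, 10]. Count = 9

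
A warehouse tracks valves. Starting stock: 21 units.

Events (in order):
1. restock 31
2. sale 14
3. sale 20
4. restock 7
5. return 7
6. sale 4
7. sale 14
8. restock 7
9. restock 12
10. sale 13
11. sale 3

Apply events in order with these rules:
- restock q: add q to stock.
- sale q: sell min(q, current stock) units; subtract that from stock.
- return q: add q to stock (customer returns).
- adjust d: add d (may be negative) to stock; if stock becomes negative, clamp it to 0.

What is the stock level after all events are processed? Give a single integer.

Answer: 17

Derivation:
Processing events:
Start: stock = 21
  Event 1 (restock 31): 21 + 31 = 52
  Event 2 (sale 14): sell min(14,52)=14. stock: 52 - 14 = 38. total_sold = 14
  Event 3 (sale 20): sell min(20,38)=20. stock: 38 - 20 = 18. total_sold = 34
  Event 4 (restock 7): 18 + 7 = 25
  Event 5 (return 7): 25 + 7 = 32
  Event 6 (sale 4): sell min(4,32)=4. stock: 32 - 4 = 28. total_sold = 38
  Event 7 (sale 14): sell min(14,28)=14. stock: 28 - 14 = 14. total_sold = 52
  Event 8 (restock 7): 14 + 7 = 21
  Event 9 (restock 12): 21 + 12 = 33
  Event 10 (sale 13): sell min(13,33)=13. stock: 33 - 13 = 20. total_sold = 65
  Event 11 (sale 3): sell min(3,20)=3. stock: 20 - 3 = 17. total_sold = 68
Final: stock = 17, total_sold = 68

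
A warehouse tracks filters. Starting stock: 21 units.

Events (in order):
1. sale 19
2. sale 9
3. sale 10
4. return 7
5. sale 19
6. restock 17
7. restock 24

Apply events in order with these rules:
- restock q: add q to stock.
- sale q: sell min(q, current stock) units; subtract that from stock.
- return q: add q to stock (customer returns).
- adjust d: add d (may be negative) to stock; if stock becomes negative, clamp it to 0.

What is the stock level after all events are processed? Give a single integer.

Processing events:
Start: stock = 21
  Event 1 (sale 19): sell min(19,21)=19. stock: 21 - 19 = 2. total_sold = 19
  Event 2 (sale 9): sell min(9,2)=2. stock: 2 - 2 = 0. total_sold = 21
  Event 3 (sale 10): sell min(10,0)=0. stock: 0 - 0 = 0. total_sold = 21
  Event 4 (return 7): 0 + 7 = 7
  Event 5 (sale 19): sell min(19,7)=7. stock: 7 - 7 = 0. total_sold = 28
  Event 6 (restock 17): 0 + 17 = 17
  Event 7 (restock 24): 17 + 24 = 41
Final: stock = 41, total_sold = 28

Answer: 41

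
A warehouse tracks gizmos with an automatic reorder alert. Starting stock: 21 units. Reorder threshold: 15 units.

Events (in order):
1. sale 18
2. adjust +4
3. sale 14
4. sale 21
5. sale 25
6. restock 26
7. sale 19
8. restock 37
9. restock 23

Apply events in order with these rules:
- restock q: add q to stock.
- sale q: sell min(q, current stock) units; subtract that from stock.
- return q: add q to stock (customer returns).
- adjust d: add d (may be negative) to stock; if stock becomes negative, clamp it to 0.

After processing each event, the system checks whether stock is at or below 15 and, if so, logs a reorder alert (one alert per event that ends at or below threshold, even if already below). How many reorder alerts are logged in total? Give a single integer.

Answer: 6

Derivation:
Processing events:
Start: stock = 21
  Event 1 (sale 18): sell min(18,21)=18. stock: 21 - 18 = 3. total_sold = 18
  Event 2 (adjust +4): 3 + 4 = 7
  Event 3 (sale 14): sell min(14,7)=7. stock: 7 - 7 = 0. total_sold = 25
  Event 4 (sale 21): sell min(21,0)=0. stock: 0 - 0 = 0. total_sold = 25
  Event 5 (sale 25): sell min(25,0)=0. stock: 0 - 0 = 0. total_sold = 25
  Event 6 (restock 26): 0 + 26 = 26
  Event 7 (sale 19): sell min(19,26)=19. stock: 26 - 19 = 7. total_sold = 44
  Event 8 (restock 37): 7 + 37 = 44
  Event 9 (restock 23): 44 + 23 = 67
Final: stock = 67, total_sold = 44

Checking against threshold 15:
  After event 1: stock=3 <= 15 -> ALERT
  After event 2: stock=7 <= 15 -> ALERT
  After event 3: stock=0 <= 15 -> ALERT
  After event 4: stock=0 <= 15 -> ALERT
  After event 5: stock=0 <= 15 -> ALERT
  After event 6: stock=26 > 15
  After event 7: stock=7 <= 15 -> ALERT
  After event 8: stock=44 > 15
  After event 9: stock=67 > 15
Alert events: [1, 2, 3, 4, 5, 7]. Count = 6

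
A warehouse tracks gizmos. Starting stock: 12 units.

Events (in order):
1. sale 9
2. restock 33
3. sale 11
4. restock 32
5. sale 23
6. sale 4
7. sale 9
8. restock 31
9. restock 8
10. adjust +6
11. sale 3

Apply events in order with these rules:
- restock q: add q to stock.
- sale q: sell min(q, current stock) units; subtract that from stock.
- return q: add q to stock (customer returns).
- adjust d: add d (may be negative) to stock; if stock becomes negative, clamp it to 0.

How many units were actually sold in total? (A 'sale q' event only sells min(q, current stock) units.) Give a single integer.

Answer: 59

Derivation:
Processing events:
Start: stock = 12
  Event 1 (sale 9): sell min(9,12)=9. stock: 12 - 9 = 3. total_sold = 9
  Event 2 (restock 33): 3 + 33 = 36
  Event 3 (sale 11): sell min(11,36)=11. stock: 36 - 11 = 25. total_sold = 20
  Event 4 (restock 32): 25 + 32 = 57
  Event 5 (sale 23): sell min(23,57)=23. stock: 57 - 23 = 34. total_sold = 43
  Event 6 (sale 4): sell min(4,34)=4. stock: 34 - 4 = 30. total_sold = 47
  Event 7 (sale 9): sell min(9,30)=9. stock: 30 - 9 = 21. total_sold = 56
  Event 8 (restock 31): 21 + 31 = 52
  Event 9 (restock 8): 52 + 8 = 60
  Event 10 (adjust +6): 60 + 6 = 66
  Event 11 (sale 3): sell min(3,66)=3. stock: 66 - 3 = 63. total_sold = 59
Final: stock = 63, total_sold = 59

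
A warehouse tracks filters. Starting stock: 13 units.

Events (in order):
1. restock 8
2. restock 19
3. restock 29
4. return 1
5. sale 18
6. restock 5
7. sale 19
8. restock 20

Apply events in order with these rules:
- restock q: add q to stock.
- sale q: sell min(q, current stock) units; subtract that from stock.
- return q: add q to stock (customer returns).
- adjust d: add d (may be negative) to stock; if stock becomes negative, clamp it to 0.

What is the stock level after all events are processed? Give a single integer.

Processing events:
Start: stock = 13
  Event 1 (restock 8): 13 + 8 = 21
  Event 2 (restock 19): 21 + 19 = 40
  Event 3 (restock 29): 40 + 29 = 69
  Event 4 (return 1): 69 + 1 = 70
  Event 5 (sale 18): sell min(18,70)=18. stock: 70 - 18 = 52. total_sold = 18
  Event 6 (restock 5): 52 + 5 = 57
  Event 7 (sale 19): sell min(19,57)=19. stock: 57 - 19 = 38. total_sold = 37
  Event 8 (restock 20): 38 + 20 = 58
Final: stock = 58, total_sold = 37

Answer: 58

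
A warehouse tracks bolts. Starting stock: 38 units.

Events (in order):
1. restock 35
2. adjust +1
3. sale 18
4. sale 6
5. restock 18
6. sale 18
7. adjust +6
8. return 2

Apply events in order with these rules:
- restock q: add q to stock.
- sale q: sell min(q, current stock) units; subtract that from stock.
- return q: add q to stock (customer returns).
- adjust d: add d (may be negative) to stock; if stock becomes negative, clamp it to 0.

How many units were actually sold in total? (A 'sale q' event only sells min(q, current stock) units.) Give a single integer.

Processing events:
Start: stock = 38
  Event 1 (restock 35): 38 + 35 = 73
  Event 2 (adjust +1): 73 + 1 = 74
  Event 3 (sale 18): sell min(18,74)=18. stock: 74 - 18 = 56. total_sold = 18
  Event 4 (sale 6): sell min(6,56)=6. stock: 56 - 6 = 50. total_sold = 24
  Event 5 (restock 18): 50 + 18 = 68
  Event 6 (sale 18): sell min(18,68)=18. stock: 68 - 18 = 50. total_sold = 42
  Event 7 (adjust +6): 50 + 6 = 56
  Event 8 (return 2): 56 + 2 = 58
Final: stock = 58, total_sold = 42

Answer: 42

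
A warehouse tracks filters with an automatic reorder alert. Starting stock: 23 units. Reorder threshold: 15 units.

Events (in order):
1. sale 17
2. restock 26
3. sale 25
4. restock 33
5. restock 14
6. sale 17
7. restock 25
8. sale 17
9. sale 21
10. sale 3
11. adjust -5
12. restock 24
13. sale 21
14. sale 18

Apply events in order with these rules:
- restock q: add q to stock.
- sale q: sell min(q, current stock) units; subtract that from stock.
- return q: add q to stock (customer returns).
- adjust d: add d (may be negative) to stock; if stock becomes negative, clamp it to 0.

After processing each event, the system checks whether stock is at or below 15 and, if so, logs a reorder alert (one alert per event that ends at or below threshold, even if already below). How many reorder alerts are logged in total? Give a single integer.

Answer: 3

Derivation:
Processing events:
Start: stock = 23
  Event 1 (sale 17): sell min(17,23)=17. stock: 23 - 17 = 6. total_sold = 17
  Event 2 (restock 26): 6 + 26 = 32
  Event 3 (sale 25): sell min(25,32)=25. stock: 32 - 25 = 7. total_sold = 42
  Event 4 (restock 33): 7 + 33 = 40
  Event 5 (restock 14): 40 + 14 = 54
  Event 6 (sale 17): sell min(17,54)=17. stock: 54 - 17 = 37. total_sold = 59
  Event 7 (restock 25): 37 + 25 = 62
  Event 8 (sale 17): sell min(17,62)=17. stock: 62 - 17 = 45. total_sold = 76
  Event 9 (sale 21): sell min(21,45)=21. stock: 45 - 21 = 24. total_sold = 97
  Event 10 (sale 3): sell min(3,24)=3. stock: 24 - 3 = 21. total_sold = 100
  Event 11 (adjust -5): 21 + -5 = 16
  Event 12 (restock 24): 16 + 24 = 40
  Event 13 (sale 21): sell min(21,40)=21. stock: 40 - 21 = 19. total_sold = 121
  Event 14 (sale 18): sell min(18,19)=18. stock: 19 - 18 = 1. total_sold = 139
Final: stock = 1, total_sold = 139

Checking against threshold 15:
  After event 1: stock=6 <= 15 -> ALERT
  After event 2: stock=32 > 15
  After event 3: stock=7 <= 15 -> ALERT
  After event 4: stock=40 > 15
  After event 5: stock=54 > 15
  After event 6: stock=37 > 15
  After event 7: stock=62 > 15
  After event 8: stock=45 > 15
  After event 9: stock=24 > 15
  After event 10: stock=21 > 15
  After event 11: stock=16 > 15
  After event 12: stock=40 > 15
  After event 13: stock=19 > 15
  After event 14: stock=1 <= 15 -> ALERT
Alert events: [1, 3, 14]. Count = 3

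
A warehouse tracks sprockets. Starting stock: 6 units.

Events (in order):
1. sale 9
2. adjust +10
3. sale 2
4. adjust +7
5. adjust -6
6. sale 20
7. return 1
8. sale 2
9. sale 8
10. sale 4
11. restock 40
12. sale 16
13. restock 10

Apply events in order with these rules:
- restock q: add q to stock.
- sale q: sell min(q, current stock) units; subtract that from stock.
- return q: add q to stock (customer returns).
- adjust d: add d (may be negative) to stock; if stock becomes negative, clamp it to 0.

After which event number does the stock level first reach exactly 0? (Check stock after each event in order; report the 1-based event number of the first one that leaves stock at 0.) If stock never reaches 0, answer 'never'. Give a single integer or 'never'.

Answer: 1

Derivation:
Processing events:
Start: stock = 6
  Event 1 (sale 9): sell min(9,6)=6. stock: 6 - 6 = 0. total_sold = 6
  Event 2 (adjust +10): 0 + 10 = 10
  Event 3 (sale 2): sell min(2,10)=2. stock: 10 - 2 = 8. total_sold = 8
  Event 4 (adjust +7): 8 + 7 = 15
  Event 5 (adjust -6): 15 + -6 = 9
  Event 6 (sale 20): sell min(20,9)=9. stock: 9 - 9 = 0. total_sold = 17
  Event 7 (return 1): 0 + 1 = 1
  Event 8 (sale 2): sell min(2,1)=1. stock: 1 - 1 = 0. total_sold = 18
  Event 9 (sale 8): sell min(8,0)=0. stock: 0 - 0 = 0. total_sold = 18
  Event 10 (sale 4): sell min(4,0)=0. stock: 0 - 0 = 0. total_sold = 18
  Event 11 (restock 40): 0 + 40 = 40
  Event 12 (sale 16): sell min(16,40)=16. stock: 40 - 16 = 24. total_sold = 34
  Event 13 (restock 10): 24 + 10 = 34
Final: stock = 34, total_sold = 34

First zero at event 1.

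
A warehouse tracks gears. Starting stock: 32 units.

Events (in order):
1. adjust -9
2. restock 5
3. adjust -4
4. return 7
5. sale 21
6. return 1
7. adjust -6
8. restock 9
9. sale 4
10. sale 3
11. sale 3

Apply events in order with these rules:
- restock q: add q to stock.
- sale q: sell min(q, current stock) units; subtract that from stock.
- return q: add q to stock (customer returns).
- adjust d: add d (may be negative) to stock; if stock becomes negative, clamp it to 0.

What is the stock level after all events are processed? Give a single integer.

Answer: 4

Derivation:
Processing events:
Start: stock = 32
  Event 1 (adjust -9): 32 + -9 = 23
  Event 2 (restock 5): 23 + 5 = 28
  Event 3 (adjust -4): 28 + -4 = 24
  Event 4 (return 7): 24 + 7 = 31
  Event 5 (sale 21): sell min(21,31)=21. stock: 31 - 21 = 10. total_sold = 21
  Event 6 (return 1): 10 + 1 = 11
  Event 7 (adjust -6): 11 + -6 = 5
  Event 8 (restock 9): 5 + 9 = 14
  Event 9 (sale 4): sell min(4,14)=4. stock: 14 - 4 = 10. total_sold = 25
  Event 10 (sale 3): sell min(3,10)=3. stock: 10 - 3 = 7. total_sold = 28
  Event 11 (sale 3): sell min(3,7)=3. stock: 7 - 3 = 4. total_sold = 31
Final: stock = 4, total_sold = 31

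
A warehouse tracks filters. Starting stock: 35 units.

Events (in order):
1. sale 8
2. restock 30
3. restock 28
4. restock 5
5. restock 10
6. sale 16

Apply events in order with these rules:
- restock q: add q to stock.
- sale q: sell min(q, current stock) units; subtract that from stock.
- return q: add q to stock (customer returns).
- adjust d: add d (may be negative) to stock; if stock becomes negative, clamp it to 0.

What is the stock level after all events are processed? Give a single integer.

Processing events:
Start: stock = 35
  Event 1 (sale 8): sell min(8,35)=8. stock: 35 - 8 = 27. total_sold = 8
  Event 2 (restock 30): 27 + 30 = 57
  Event 3 (restock 28): 57 + 28 = 85
  Event 4 (restock 5): 85 + 5 = 90
  Event 5 (restock 10): 90 + 10 = 100
  Event 6 (sale 16): sell min(16,100)=16. stock: 100 - 16 = 84. total_sold = 24
Final: stock = 84, total_sold = 24

Answer: 84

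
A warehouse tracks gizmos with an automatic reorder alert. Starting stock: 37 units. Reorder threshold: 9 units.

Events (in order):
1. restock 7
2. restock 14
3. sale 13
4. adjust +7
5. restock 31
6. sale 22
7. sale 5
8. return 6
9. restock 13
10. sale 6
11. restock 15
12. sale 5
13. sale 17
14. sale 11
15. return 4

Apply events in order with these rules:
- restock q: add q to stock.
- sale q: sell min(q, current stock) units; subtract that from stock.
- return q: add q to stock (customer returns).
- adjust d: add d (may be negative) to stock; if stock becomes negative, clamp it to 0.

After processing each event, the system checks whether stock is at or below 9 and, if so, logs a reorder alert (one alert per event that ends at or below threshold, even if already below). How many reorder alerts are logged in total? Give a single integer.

Processing events:
Start: stock = 37
  Event 1 (restock 7): 37 + 7 = 44
  Event 2 (restock 14): 44 + 14 = 58
  Event 3 (sale 13): sell min(13,58)=13. stock: 58 - 13 = 45. total_sold = 13
  Event 4 (adjust +7): 45 + 7 = 52
  Event 5 (restock 31): 52 + 31 = 83
  Event 6 (sale 22): sell min(22,83)=22. stock: 83 - 22 = 61. total_sold = 35
  Event 7 (sale 5): sell min(5,61)=5. stock: 61 - 5 = 56. total_sold = 40
  Event 8 (return 6): 56 + 6 = 62
  Event 9 (restock 13): 62 + 13 = 75
  Event 10 (sale 6): sell min(6,75)=6. stock: 75 - 6 = 69. total_sold = 46
  Event 11 (restock 15): 69 + 15 = 84
  Event 12 (sale 5): sell min(5,84)=5. stock: 84 - 5 = 79. total_sold = 51
  Event 13 (sale 17): sell min(17,79)=17. stock: 79 - 17 = 62. total_sold = 68
  Event 14 (sale 11): sell min(11,62)=11. stock: 62 - 11 = 51. total_sold = 79
  Event 15 (return 4): 51 + 4 = 55
Final: stock = 55, total_sold = 79

Checking against threshold 9:
  After event 1: stock=44 > 9
  After event 2: stock=58 > 9
  After event 3: stock=45 > 9
  After event 4: stock=52 > 9
  After event 5: stock=83 > 9
  After event 6: stock=61 > 9
  After event 7: stock=56 > 9
  After event 8: stock=62 > 9
  After event 9: stock=75 > 9
  After event 10: stock=69 > 9
  After event 11: stock=84 > 9
  After event 12: stock=79 > 9
  After event 13: stock=62 > 9
  After event 14: stock=51 > 9
  After event 15: stock=55 > 9
Alert events: []. Count = 0

Answer: 0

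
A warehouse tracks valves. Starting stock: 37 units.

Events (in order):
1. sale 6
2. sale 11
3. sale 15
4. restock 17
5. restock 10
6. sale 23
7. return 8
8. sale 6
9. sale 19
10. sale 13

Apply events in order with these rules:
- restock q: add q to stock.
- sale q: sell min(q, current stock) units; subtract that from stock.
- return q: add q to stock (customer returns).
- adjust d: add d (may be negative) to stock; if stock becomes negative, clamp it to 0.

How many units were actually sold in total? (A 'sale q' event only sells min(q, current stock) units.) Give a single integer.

Answer: 72

Derivation:
Processing events:
Start: stock = 37
  Event 1 (sale 6): sell min(6,37)=6. stock: 37 - 6 = 31. total_sold = 6
  Event 2 (sale 11): sell min(11,31)=11. stock: 31 - 11 = 20. total_sold = 17
  Event 3 (sale 15): sell min(15,20)=15. stock: 20 - 15 = 5. total_sold = 32
  Event 4 (restock 17): 5 + 17 = 22
  Event 5 (restock 10): 22 + 10 = 32
  Event 6 (sale 23): sell min(23,32)=23. stock: 32 - 23 = 9. total_sold = 55
  Event 7 (return 8): 9 + 8 = 17
  Event 8 (sale 6): sell min(6,17)=6. stock: 17 - 6 = 11. total_sold = 61
  Event 9 (sale 19): sell min(19,11)=11. stock: 11 - 11 = 0. total_sold = 72
  Event 10 (sale 13): sell min(13,0)=0. stock: 0 - 0 = 0. total_sold = 72
Final: stock = 0, total_sold = 72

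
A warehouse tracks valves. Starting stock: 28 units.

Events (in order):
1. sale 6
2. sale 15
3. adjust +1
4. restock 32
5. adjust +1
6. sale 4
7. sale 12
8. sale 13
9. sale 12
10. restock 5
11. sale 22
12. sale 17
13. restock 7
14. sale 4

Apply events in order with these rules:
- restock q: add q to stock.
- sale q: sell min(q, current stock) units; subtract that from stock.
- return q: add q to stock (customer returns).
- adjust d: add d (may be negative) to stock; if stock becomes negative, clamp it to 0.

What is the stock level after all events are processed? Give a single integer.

Processing events:
Start: stock = 28
  Event 1 (sale 6): sell min(6,28)=6. stock: 28 - 6 = 22. total_sold = 6
  Event 2 (sale 15): sell min(15,22)=15. stock: 22 - 15 = 7. total_sold = 21
  Event 3 (adjust +1): 7 + 1 = 8
  Event 4 (restock 32): 8 + 32 = 40
  Event 5 (adjust +1): 40 + 1 = 41
  Event 6 (sale 4): sell min(4,41)=4. stock: 41 - 4 = 37. total_sold = 25
  Event 7 (sale 12): sell min(12,37)=12. stock: 37 - 12 = 25. total_sold = 37
  Event 8 (sale 13): sell min(13,25)=13. stock: 25 - 13 = 12. total_sold = 50
  Event 9 (sale 12): sell min(12,12)=12. stock: 12 - 12 = 0. total_sold = 62
  Event 10 (restock 5): 0 + 5 = 5
  Event 11 (sale 22): sell min(22,5)=5. stock: 5 - 5 = 0. total_sold = 67
  Event 12 (sale 17): sell min(17,0)=0. stock: 0 - 0 = 0. total_sold = 67
  Event 13 (restock 7): 0 + 7 = 7
  Event 14 (sale 4): sell min(4,7)=4. stock: 7 - 4 = 3. total_sold = 71
Final: stock = 3, total_sold = 71

Answer: 3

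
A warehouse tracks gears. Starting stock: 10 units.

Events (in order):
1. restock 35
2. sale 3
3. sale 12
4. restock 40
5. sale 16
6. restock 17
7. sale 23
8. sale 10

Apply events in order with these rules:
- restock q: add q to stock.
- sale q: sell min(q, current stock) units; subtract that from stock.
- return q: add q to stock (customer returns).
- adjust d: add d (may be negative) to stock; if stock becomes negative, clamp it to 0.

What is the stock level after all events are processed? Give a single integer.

Answer: 38

Derivation:
Processing events:
Start: stock = 10
  Event 1 (restock 35): 10 + 35 = 45
  Event 2 (sale 3): sell min(3,45)=3. stock: 45 - 3 = 42. total_sold = 3
  Event 3 (sale 12): sell min(12,42)=12. stock: 42 - 12 = 30. total_sold = 15
  Event 4 (restock 40): 30 + 40 = 70
  Event 5 (sale 16): sell min(16,70)=16. stock: 70 - 16 = 54. total_sold = 31
  Event 6 (restock 17): 54 + 17 = 71
  Event 7 (sale 23): sell min(23,71)=23. stock: 71 - 23 = 48. total_sold = 54
  Event 8 (sale 10): sell min(10,48)=10. stock: 48 - 10 = 38. total_sold = 64
Final: stock = 38, total_sold = 64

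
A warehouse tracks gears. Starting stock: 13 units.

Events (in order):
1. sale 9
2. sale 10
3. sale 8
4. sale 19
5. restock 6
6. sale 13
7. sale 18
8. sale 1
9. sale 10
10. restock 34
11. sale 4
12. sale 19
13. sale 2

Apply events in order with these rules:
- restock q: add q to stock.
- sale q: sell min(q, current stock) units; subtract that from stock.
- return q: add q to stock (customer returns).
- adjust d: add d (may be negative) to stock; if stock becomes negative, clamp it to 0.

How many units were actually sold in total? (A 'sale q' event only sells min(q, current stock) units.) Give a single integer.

Answer: 44

Derivation:
Processing events:
Start: stock = 13
  Event 1 (sale 9): sell min(9,13)=9. stock: 13 - 9 = 4. total_sold = 9
  Event 2 (sale 10): sell min(10,4)=4. stock: 4 - 4 = 0. total_sold = 13
  Event 3 (sale 8): sell min(8,0)=0. stock: 0 - 0 = 0. total_sold = 13
  Event 4 (sale 19): sell min(19,0)=0. stock: 0 - 0 = 0. total_sold = 13
  Event 5 (restock 6): 0 + 6 = 6
  Event 6 (sale 13): sell min(13,6)=6. stock: 6 - 6 = 0. total_sold = 19
  Event 7 (sale 18): sell min(18,0)=0. stock: 0 - 0 = 0. total_sold = 19
  Event 8 (sale 1): sell min(1,0)=0. stock: 0 - 0 = 0. total_sold = 19
  Event 9 (sale 10): sell min(10,0)=0. stock: 0 - 0 = 0. total_sold = 19
  Event 10 (restock 34): 0 + 34 = 34
  Event 11 (sale 4): sell min(4,34)=4. stock: 34 - 4 = 30. total_sold = 23
  Event 12 (sale 19): sell min(19,30)=19. stock: 30 - 19 = 11. total_sold = 42
  Event 13 (sale 2): sell min(2,11)=2. stock: 11 - 2 = 9. total_sold = 44
Final: stock = 9, total_sold = 44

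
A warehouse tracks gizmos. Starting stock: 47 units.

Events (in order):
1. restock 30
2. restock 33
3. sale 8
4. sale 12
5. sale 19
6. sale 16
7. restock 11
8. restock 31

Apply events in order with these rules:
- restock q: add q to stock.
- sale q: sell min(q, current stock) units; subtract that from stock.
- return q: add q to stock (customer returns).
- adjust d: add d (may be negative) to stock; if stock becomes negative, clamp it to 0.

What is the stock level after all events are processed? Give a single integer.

Processing events:
Start: stock = 47
  Event 1 (restock 30): 47 + 30 = 77
  Event 2 (restock 33): 77 + 33 = 110
  Event 3 (sale 8): sell min(8,110)=8. stock: 110 - 8 = 102. total_sold = 8
  Event 4 (sale 12): sell min(12,102)=12. stock: 102 - 12 = 90. total_sold = 20
  Event 5 (sale 19): sell min(19,90)=19. stock: 90 - 19 = 71. total_sold = 39
  Event 6 (sale 16): sell min(16,71)=16. stock: 71 - 16 = 55. total_sold = 55
  Event 7 (restock 11): 55 + 11 = 66
  Event 8 (restock 31): 66 + 31 = 97
Final: stock = 97, total_sold = 55

Answer: 97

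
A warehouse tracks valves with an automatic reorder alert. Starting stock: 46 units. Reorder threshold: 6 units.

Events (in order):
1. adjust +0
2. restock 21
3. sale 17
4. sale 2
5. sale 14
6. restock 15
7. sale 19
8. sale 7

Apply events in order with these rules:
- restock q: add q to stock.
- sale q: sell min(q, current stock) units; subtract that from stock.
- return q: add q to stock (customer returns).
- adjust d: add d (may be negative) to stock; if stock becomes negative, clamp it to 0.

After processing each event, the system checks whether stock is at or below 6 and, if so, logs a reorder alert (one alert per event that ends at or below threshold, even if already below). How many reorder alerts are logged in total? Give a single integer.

Processing events:
Start: stock = 46
  Event 1 (adjust +0): 46 + 0 = 46
  Event 2 (restock 21): 46 + 21 = 67
  Event 3 (sale 17): sell min(17,67)=17. stock: 67 - 17 = 50. total_sold = 17
  Event 4 (sale 2): sell min(2,50)=2. stock: 50 - 2 = 48. total_sold = 19
  Event 5 (sale 14): sell min(14,48)=14. stock: 48 - 14 = 34. total_sold = 33
  Event 6 (restock 15): 34 + 15 = 49
  Event 7 (sale 19): sell min(19,49)=19. stock: 49 - 19 = 30. total_sold = 52
  Event 8 (sale 7): sell min(7,30)=7. stock: 30 - 7 = 23. total_sold = 59
Final: stock = 23, total_sold = 59

Checking against threshold 6:
  After event 1: stock=46 > 6
  After event 2: stock=67 > 6
  After event 3: stock=50 > 6
  After event 4: stock=48 > 6
  After event 5: stock=34 > 6
  After event 6: stock=49 > 6
  After event 7: stock=30 > 6
  After event 8: stock=23 > 6
Alert events: []. Count = 0

Answer: 0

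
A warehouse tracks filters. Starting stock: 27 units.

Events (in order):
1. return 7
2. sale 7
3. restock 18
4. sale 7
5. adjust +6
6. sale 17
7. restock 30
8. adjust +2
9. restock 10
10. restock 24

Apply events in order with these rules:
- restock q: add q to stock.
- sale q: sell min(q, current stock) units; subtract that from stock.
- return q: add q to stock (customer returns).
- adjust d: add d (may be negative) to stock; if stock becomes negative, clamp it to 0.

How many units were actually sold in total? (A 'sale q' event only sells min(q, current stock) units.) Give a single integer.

Processing events:
Start: stock = 27
  Event 1 (return 7): 27 + 7 = 34
  Event 2 (sale 7): sell min(7,34)=7. stock: 34 - 7 = 27. total_sold = 7
  Event 3 (restock 18): 27 + 18 = 45
  Event 4 (sale 7): sell min(7,45)=7. stock: 45 - 7 = 38. total_sold = 14
  Event 5 (adjust +6): 38 + 6 = 44
  Event 6 (sale 17): sell min(17,44)=17. stock: 44 - 17 = 27. total_sold = 31
  Event 7 (restock 30): 27 + 30 = 57
  Event 8 (adjust +2): 57 + 2 = 59
  Event 9 (restock 10): 59 + 10 = 69
  Event 10 (restock 24): 69 + 24 = 93
Final: stock = 93, total_sold = 31

Answer: 31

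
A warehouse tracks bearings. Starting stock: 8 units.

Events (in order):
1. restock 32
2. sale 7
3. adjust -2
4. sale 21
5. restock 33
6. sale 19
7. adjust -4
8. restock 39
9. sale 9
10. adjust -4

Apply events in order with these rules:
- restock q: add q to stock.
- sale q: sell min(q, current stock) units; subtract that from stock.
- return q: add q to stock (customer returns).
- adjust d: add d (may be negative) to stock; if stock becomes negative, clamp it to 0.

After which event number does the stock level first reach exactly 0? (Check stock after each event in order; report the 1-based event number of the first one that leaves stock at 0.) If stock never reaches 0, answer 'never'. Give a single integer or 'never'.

Answer: never

Derivation:
Processing events:
Start: stock = 8
  Event 1 (restock 32): 8 + 32 = 40
  Event 2 (sale 7): sell min(7,40)=7. stock: 40 - 7 = 33. total_sold = 7
  Event 3 (adjust -2): 33 + -2 = 31
  Event 4 (sale 21): sell min(21,31)=21. stock: 31 - 21 = 10. total_sold = 28
  Event 5 (restock 33): 10 + 33 = 43
  Event 6 (sale 19): sell min(19,43)=19. stock: 43 - 19 = 24. total_sold = 47
  Event 7 (adjust -4): 24 + -4 = 20
  Event 8 (restock 39): 20 + 39 = 59
  Event 9 (sale 9): sell min(9,59)=9. stock: 59 - 9 = 50. total_sold = 56
  Event 10 (adjust -4): 50 + -4 = 46
Final: stock = 46, total_sold = 56

Stock never reaches 0.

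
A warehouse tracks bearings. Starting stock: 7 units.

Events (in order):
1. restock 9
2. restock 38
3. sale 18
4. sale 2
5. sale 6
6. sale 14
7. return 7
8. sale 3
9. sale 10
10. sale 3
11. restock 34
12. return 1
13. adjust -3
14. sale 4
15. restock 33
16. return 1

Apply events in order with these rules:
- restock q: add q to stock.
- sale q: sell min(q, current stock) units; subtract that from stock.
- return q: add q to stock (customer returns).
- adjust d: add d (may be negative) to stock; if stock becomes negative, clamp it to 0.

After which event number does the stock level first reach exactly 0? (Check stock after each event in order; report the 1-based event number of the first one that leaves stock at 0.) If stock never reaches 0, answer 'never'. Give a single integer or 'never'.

Processing events:
Start: stock = 7
  Event 1 (restock 9): 7 + 9 = 16
  Event 2 (restock 38): 16 + 38 = 54
  Event 3 (sale 18): sell min(18,54)=18. stock: 54 - 18 = 36. total_sold = 18
  Event 4 (sale 2): sell min(2,36)=2. stock: 36 - 2 = 34. total_sold = 20
  Event 5 (sale 6): sell min(6,34)=6. stock: 34 - 6 = 28. total_sold = 26
  Event 6 (sale 14): sell min(14,28)=14. stock: 28 - 14 = 14. total_sold = 40
  Event 7 (return 7): 14 + 7 = 21
  Event 8 (sale 3): sell min(3,21)=3. stock: 21 - 3 = 18. total_sold = 43
  Event 9 (sale 10): sell min(10,18)=10. stock: 18 - 10 = 8. total_sold = 53
  Event 10 (sale 3): sell min(3,8)=3. stock: 8 - 3 = 5. total_sold = 56
  Event 11 (restock 34): 5 + 34 = 39
  Event 12 (return 1): 39 + 1 = 40
  Event 13 (adjust -3): 40 + -3 = 37
  Event 14 (sale 4): sell min(4,37)=4. stock: 37 - 4 = 33. total_sold = 60
  Event 15 (restock 33): 33 + 33 = 66
  Event 16 (return 1): 66 + 1 = 67
Final: stock = 67, total_sold = 60

Stock never reaches 0.

Answer: never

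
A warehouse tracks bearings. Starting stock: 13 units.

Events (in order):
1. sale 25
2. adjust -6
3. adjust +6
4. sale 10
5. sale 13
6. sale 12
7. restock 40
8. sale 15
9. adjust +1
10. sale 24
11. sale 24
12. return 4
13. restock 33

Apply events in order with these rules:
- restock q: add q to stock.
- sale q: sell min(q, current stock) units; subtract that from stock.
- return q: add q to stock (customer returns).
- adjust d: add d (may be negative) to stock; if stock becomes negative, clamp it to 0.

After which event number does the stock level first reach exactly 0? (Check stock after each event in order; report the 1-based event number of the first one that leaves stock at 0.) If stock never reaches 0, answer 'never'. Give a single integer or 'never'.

Processing events:
Start: stock = 13
  Event 1 (sale 25): sell min(25,13)=13. stock: 13 - 13 = 0. total_sold = 13
  Event 2 (adjust -6): 0 + -6 = 0 (clamped to 0)
  Event 3 (adjust +6): 0 + 6 = 6
  Event 4 (sale 10): sell min(10,6)=6. stock: 6 - 6 = 0. total_sold = 19
  Event 5 (sale 13): sell min(13,0)=0. stock: 0 - 0 = 0. total_sold = 19
  Event 6 (sale 12): sell min(12,0)=0. stock: 0 - 0 = 0. total_sold = 19
  Event 7 (restock 40): 0 + 40 = 40
  Event 8 (sale 15): sell min(15,40)=15. stock: 40 - 15 = 25. total_sold = 34
  Event 9 (adjust +1): 25 + 1 = 26
  Event 10 (sale 24): sell min(24,26)=24. stock: 26 - 24 = 2. total_sold = 58
  Event 11 (sale 24): sell min(24,2)=2. stock: 2 - 2 = 0. total_sold = 60
  Event 12 (return 4): 0 + 4 = 4
  Event 13 (restock 33): 4 + 33 = 37
Final: stock = 37, total_sold = 60

First zero at event 1.

Answer: 1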